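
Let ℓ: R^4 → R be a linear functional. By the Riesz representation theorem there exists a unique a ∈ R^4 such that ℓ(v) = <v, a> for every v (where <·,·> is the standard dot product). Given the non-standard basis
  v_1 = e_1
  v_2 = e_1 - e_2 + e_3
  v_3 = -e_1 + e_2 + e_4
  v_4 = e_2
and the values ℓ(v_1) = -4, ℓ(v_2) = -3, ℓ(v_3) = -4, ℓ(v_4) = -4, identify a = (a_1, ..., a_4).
a = (-4, -4, -3, -4)

Write a = (a_1, ..., a_4) in the standard basis. For each basis vector v_i, ℓ(v_i) = <v_i, a> is a linear equation in the a_j's. Collect the n equations into a matrix system V a = ℓ, where row i of V is v_i (expressed in the standard basis). Since V is invertible (lower-triangular with 1s on the diagonal, up to permutation), solve by back-substitution:
  V =
[[1, 0, 0, 0],
 [1, -1, 1, 0],
 [-1, 1, 0, 1],
 [0, 1, 0, 0]]
  V a = (-4, -3, -4, -4)
Solving gives a = (-4, -4, -3, -4).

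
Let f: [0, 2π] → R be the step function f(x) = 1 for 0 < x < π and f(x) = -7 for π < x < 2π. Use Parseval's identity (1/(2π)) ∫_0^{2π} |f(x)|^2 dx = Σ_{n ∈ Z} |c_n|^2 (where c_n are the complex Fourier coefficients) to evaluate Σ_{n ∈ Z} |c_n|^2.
Σ |c_n|^2 = 25

Parseval equates the L^2 energy of f (normalised by 1/(2π)) with the ℓ^2 sum of its Fourier coefficients: (1/(2π)) ∫_0^{2π} |f|^2 = Σ |c_n|^2.
Compute the left side: (1/(2π)) [∫_0^π 1^2 dx + ∫_π^{2π} (-7)^2 dx] = (1/(2π)) · (1π + 49π) = (1 + 49)/2 = 25.
So Σ_{n ∈ Z} |c_n|^2 = 25.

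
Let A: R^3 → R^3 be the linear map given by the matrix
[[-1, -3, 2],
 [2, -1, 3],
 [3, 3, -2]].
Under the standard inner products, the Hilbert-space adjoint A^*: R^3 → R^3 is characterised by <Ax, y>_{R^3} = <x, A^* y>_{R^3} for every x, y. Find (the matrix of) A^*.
A^* = A^T =
[[-1, 2, 3],
 [-3, -1, 3],
 [2, 3, -2]]

For real matrices with standard dot products, the defining identity <Ax, y> = <x, A^* y> gives (Ax)^T y = x^T (A^*) y, i.e. x^T A^T y = x^T (A^*) y. Since this holds for all x, y, we must have A^* = A^T. Therefore
A^* =
[[-1, 2, 3],
 [-3, -1, 3],
 [2, 3, -2]].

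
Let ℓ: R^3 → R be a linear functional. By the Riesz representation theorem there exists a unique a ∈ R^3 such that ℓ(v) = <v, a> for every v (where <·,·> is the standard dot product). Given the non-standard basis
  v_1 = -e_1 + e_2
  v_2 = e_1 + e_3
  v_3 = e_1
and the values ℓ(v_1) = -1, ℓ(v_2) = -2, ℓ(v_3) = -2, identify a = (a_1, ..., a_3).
a = (-2, -3, 0)

Write a = (a_1, ..., a_3) in the standard basis. For each basis vector v_i, ℓ(v_i) = <v_i, a> is a linear equation in the a_j's. Collect the n equations into a matrix system V a = ℓ, where row i of V is v_i (expressed in the standard basis). Since V is invertible (lower-triangular with 1s on the diagonal, up to permutation), solve by back-substitution:
  V =
[[-1, 1, 0],
 [1, 0, 1],
 [1, 0, 0]]
  V a = (-1, -2, -2)
Solving gives a = (-2, -3, 0).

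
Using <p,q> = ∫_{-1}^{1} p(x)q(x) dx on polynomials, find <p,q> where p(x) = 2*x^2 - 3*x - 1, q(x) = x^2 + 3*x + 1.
<p,q> = -98/15

Expand the product: p(x)·q(x) = 2*x^4 + 3*x^3 - 8*x^2 - 6*x - 1.
∫_{-1}^{1} of each monomial x^k gives [2/(k+1) if k even, 0 if k odd]. Integrating term-by-term (or equivalently evaluating the antiderivative F(x) = 2*x^5/5 + 3*x^4/4 - 8*x^3/3 - 3*x^2 - x at the endpoints):
  F(1) − F(−1) = -331/60 − (61/60) = -98/15.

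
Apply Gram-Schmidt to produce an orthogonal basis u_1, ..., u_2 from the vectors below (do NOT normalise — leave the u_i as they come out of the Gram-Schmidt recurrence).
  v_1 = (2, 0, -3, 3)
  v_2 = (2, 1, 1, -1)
Orthogonal basis:
  u_1 = (2, 0, -3, 3)
  u_2 = (24/11, 1, 8/11, -8/11)

Apply the Gram-Schmidt recurrence
  u_1 = v_1
  u_i = v_i − Σ_{j<i} ((v_i · u_j) / (u_j · u_j)) · u_j.

Step by step this gives:
  u_1 = (2, 0, -3, 3)
  u_2 = (24/11, 1, 8/11, -8/11)

Orthogonality check:
  u_2 · u_1 = 0 (should be 0)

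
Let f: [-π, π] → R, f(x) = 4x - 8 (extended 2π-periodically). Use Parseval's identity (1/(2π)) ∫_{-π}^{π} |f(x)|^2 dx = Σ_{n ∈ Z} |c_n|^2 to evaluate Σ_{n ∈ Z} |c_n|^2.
Σ |c_n|^2 = 16π^2/3 + 64

Expand and integrate term by term over [-π, π]:
  ∫ (4x)^2 dx = 16·(2π^3/3); ∫ 2·4·(-8)·x dx = 0 (odd integrand); ∫ (-8)^2 dx = 64·2π.
So (1/(2π)) ∫_{-π}^{π} (4x - 8)^2 dx = 16π^2/3 + 64 = 16π^2/3 + 64.
Parseval ⇒ Σ |c_n|^2 = 16π^2/3 + 64.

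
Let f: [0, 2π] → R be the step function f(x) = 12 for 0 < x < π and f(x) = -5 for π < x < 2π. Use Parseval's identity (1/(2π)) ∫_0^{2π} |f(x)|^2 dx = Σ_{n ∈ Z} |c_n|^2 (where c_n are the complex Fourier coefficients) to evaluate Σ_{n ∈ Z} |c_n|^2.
Σ |c_n|^2 = 169/2

Parseval equates the L^2 energy of f (normalised by 1/(2π)) with the ℓ^2 sum of its Fourier coefficients: (1/(2π)) ∫_0^{2π} |f|^2 = Σ |c_n|^2.
Compute the left side: (1/(2π)) [∫_0^π 12^2 dx + ∫_π^{2π} (-5)^2 dx] = (1/(2π)) · (144π + 25π) = (144 + 25)/2 = 169/2.
So Σ_{n ∈ Z} |c_n|^2 = 169/2.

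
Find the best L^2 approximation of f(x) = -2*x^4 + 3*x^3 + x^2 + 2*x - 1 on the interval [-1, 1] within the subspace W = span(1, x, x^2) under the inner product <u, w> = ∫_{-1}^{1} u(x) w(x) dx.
g(x) = -5*x^2/7 + 19*x/5 - 29/35

The best approximation g ∈ W is the orthogonal projection of f onto W. Writing g = a_0 + a_1 x + a_2 x^2, the coefficients solve the normal equations G · a = b where
  G_{ij} = <φ_i, φ_j> and b_i = <f, φ_i>, with φ_0 = 1, φ_1 = x, φ_2 = x^2.
G =
  [2, 0, 2/3]
  [0, 2/3, 0]
  [2/3, 0, 2/5],
b = (-32/15, 38/15, -88/105).
Solving gives a_0 = -29/35, a_1 = 19/5, a_2 = -5/7, so
  g(x) = -5*x^2/7 + 19*x/5 - 29/35.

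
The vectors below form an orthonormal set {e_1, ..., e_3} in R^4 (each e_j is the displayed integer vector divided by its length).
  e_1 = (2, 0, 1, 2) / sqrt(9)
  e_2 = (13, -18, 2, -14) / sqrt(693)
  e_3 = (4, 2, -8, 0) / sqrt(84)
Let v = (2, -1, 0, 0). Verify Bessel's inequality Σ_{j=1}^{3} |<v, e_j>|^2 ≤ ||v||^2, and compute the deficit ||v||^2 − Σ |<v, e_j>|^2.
Σ |<v, e_j>|^2 = 5; ||v||^2 = 5; deficit = 0

Write each e_j = u_j / sqrt(<u_j, u_j>) where u_j is the displayed integer vector. Then <v, e_j> = <v, u_j> / sqrt(<u_j, u_j>), so |<v, e_j>|^2 = <v, u_j>^2 / <u_j, u_j>.
Coefficients: <v, e_1> = 4/sqrt(9), <v, e_2> = 44/sqrt(693), <v, e_3> = 6/sqrt(84).
Square and sum: Σ |<v, e_j>|^2 = 5.
Compute ||v||^2 = v·v = 5.
Deficit = 5 − 5 = 0 ≥ 0, confirming Bessel's inequality. (The deficit equals ||v − Σ <v,e_j> e_j||^2, the squared distance from v to span{e_j}.)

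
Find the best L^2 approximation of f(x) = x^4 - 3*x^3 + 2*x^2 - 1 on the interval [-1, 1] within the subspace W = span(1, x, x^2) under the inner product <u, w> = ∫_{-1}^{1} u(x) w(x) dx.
g(x) = 20*x^2/7 - 9*x/5 - 38/35

The best approximation g ∈ W is the orthogonal projection of f onto W. Writing g = a_0 + a_1 x + a_2 x^2, the coefficients solve the normal equations G · a = b where
  G_{ij} = <φ_i, φ_j> and b_i = <f, φ_i>, with φ_0 = 1, φ_1 = x, φ_2 = x^2.
G =
  [2, 0, 2/3]
  [0, 2/3, 0]
  [2/3, 0, 2/5],
b = (-4/15, -6/5, 44/105).
Solving gives a_0 = -38/35, a_1 = -9/5, a_2 = 20/7, so
  g(x) = 20*x^2/7 - 9*x/5 - 38/35.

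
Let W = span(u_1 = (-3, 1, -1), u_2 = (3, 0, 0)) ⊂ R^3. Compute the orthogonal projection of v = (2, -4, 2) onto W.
proj_W(v) = (2, -3, 3)

Set up U = [u_1 | ... | u_2] ∈ R^(3×2). The projector onto W = col(U) is P = U (U^T U)^(-1) U^T.
Compute U^T U =
  [11, -9]
  [-9, 9],
and U^T v = (-12, 6).
Solve U^T U · c = U^T v for the coefficients: c = (-3, -7/3). The projection is proj_W(v) = U c.
Check: (v - proj_W(v)) · u_1 = 0  (should be 0).
Check: (v - proj_W(v)) · u_2 = 0  (should be 0).
Result: proj_W(v) = (2, -3, 3).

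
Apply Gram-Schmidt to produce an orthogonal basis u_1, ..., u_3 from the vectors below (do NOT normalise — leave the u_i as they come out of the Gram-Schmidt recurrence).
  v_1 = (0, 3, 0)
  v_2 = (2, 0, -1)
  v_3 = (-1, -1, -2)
Orthogonal basis:
  u_1 = (0, 3, 0)
  u_2 = (2, 0, -1)
  u_3 = (-1, 0, -2)

Apply the Gram-Schmidt recurrence
  u_1 = v_1
  u_i = v_i − Σ_{j<i} ((v_i · u_j) / (u_j · u_j)) · u_j.

Step by step this gives:
  u_1 = (0, 3, 0)
  u_2 = (2, 0, -1)
  u_3 = (-1, 0, -2)

Orthogonality check:
  u_2 · u_1 = 0 (should be 0)
  u_3 · u_1 = 0 (should be 0)
  u_3 · u_2 = 0 (should be 0)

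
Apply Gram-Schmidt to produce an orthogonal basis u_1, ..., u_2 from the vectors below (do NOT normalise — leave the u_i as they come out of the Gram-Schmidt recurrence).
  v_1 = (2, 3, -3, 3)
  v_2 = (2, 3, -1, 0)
Orthogonal basis:
  u_1 = (2, 3, -3, 3)
  u_2 = (30/31, 45/31, 17/31, -48/31)

Apply the Gram-Schmidt recurrence
  u_1 = v_1
  u_i = v_i − Σ_{j<i} ((v_i · u_j) / (u_j · u_j)) · u_j.

Step by step this gives:
  u_1 = (2, 3, -3, 3)
  u_2 = (30/31, 45/31, 17/31, -48/31)

Orthogonality check:
  u_2 · u_1 = 0 (should be 0)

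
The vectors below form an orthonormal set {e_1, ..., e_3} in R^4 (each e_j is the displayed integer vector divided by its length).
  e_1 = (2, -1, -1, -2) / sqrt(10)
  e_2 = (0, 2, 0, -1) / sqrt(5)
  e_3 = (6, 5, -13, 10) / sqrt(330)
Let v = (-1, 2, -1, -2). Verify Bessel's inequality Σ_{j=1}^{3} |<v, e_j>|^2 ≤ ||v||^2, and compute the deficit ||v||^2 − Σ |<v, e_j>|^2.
Σ |<v, e_j>|^2 = 403/55; ||v||^2 = 10; deficit = 147/55

Write each e_j = u_j / sqrt(<u_j, u_j>) where u_j is the displayed integer vector. Then <v, e_j> = <v, u_j> / sqrt(<u_j, u_j>), so |<v, e_j>|^2 = <v, u_j>^2 / <u_j, u_j>.
Coefficients: <v, e_1> = 1/sqrt(10), <v, e_2> = 6/sqrt(5), <v, e_3> = -3/sqrt(330).
Square and sum: Σ |<v, e_j>|^2 = 403/55.
Compute ||v||^2 = v·v = 10.
Deficit = 10 − 403/55 = 147/55 ≥ 0, confirming Bessel's inequality. (The deficit equals ||v − Σ <v,e_j> e_j||^2, the squared distance from v to span{e_j}.)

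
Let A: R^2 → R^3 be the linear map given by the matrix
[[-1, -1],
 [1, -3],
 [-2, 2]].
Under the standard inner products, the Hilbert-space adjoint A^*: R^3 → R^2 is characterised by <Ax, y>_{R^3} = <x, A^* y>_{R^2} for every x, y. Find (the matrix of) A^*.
A^* = A^T =
[[-1, 1, -2],
 [-1, -3, 2]]

For real matrices with standard dot products, the defining identity <Ax, y> = <x, A^* y> gives (Ax)^T y = x^T (A^*) y, i.e. x^T A^T y = x^T (A^*) y. Since this holds for all x, y, we must have A^* = A^T. Therefore
A^* =
[[-1, 1, -2],
 [-1, -3, 2]].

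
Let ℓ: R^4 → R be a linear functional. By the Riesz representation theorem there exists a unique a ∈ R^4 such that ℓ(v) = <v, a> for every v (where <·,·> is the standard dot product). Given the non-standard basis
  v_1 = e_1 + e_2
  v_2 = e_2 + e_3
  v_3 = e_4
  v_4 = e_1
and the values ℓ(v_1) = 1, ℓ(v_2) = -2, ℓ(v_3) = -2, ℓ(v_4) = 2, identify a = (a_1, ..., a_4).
a = (2, -1, -1, -2)

Write a = (a_1, ..., a_4) in the standard basis. For each basis vector v_i, ℓ(v_i) = <v_i, a> is a linear equation in the a_j's. Collect the n equations into a matrix system V a = ℓ, where row i of V is v_i (expressed in the standard basis). Since V is invertible (lower-triangular with 1s on the diagonal, up to permutation), solve by back-substitution:
  V =
[[1, 1, 0, 0],
 [0, 1, 1, 0],
 [0, 0, 0, 1],
 [1, 0, 0, 0]]
  V a = (1, -2, -2, 2)
Solving gives a = (2, -1, -1, -2).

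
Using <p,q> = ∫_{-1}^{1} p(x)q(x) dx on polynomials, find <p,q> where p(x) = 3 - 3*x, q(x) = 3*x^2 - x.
<p,q> = 8

Expand the product: p(x)·q(x) = -9*x^3 + 12*x^2 - 3*x.
∫_{-1}^{1} of each monomial x^k gives [2/(k+1) if k even, 0 if k odd]. Integrating term-by-term (or equivalently evaluating the antiderivative F(x) = -9*x^4/4 + 4*x^3 - 3*x^2/2 at the endpoints):
  F(1) − F(−1) = 1/4 − (-31/4) = 8.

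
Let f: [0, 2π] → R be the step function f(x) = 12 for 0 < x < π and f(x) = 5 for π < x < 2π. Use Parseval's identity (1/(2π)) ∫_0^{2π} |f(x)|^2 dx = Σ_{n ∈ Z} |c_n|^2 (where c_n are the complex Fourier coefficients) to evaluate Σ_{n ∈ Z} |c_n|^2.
Σ |c_n|^2 = 169/2

Parseval equates the L^2 energy of f (normalised by 1/(2π)) with the ℓ^2 sum of its Fourier coefficients: (1/(2π)) ∫_0^{2π} |f|^2 = Σ |c_n|^2.
Compute the left side: (1/(2π)) [∫_0^π 12^2 dx + ∫_π^{2π} 5^2 dx] = (1/(2π)) · (144π + 25π) = (144 + 25)/2 = 169/2.
So Σ_{n ∈ Z} |c_n|^2 = 169/2.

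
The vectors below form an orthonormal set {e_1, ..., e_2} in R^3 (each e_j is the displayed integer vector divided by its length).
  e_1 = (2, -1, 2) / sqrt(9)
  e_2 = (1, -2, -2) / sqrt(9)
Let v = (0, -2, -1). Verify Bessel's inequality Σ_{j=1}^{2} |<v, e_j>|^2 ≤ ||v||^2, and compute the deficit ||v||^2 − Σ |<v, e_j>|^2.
Σ |<v, e_j>|^2 = 4; ||v||^2 = 5; deficit = 1

Write each e_j = u_j / sqrt(<u_j, u_j>) where u_j is the displayed integer vector. Then <v, e_j> = <v, u_j> / sqrt(<u_j, u_j>), so |<v, e_j>|^2 = <v, u_j>^2 / <u_j, u_j>.
Coefficients: <v, e_1> = 0/sqrt(9), <v, e_2> = 6/sqrt(9).
Square and sum: Σ |<v, e_j>|^2 = 4.
Compute ||v||^2 = v·v = 5.
Deficit = 5 − 4 = 1 ≥ 0, confirming Bessel's inequality. (The deficit equals ||v − Σ <v,e_j> e_j||^2, the squared distance from v to span{e_j}.)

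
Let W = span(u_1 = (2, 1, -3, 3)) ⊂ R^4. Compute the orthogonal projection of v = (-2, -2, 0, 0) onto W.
proj_W(v) = (-12/23, -6/23, 18/23, -18/23)

Set up U = [u_1 | ... | u_1] ∈ R^(4×1). The projector onto W = col(U) is P = U (U^T U)^(-1) U^T.
Compute U^T U =
  [23],
and U^T v = (-6).
Solve U^T U · c = U^T v for the coefficients: c = (-6/23). The projection is proj_W(v) = U c.
Check: (v - proj_W(v)) · u_1 = 0  (should be 0).
Result: proj_W(v) = (-12/23, -6/23, 18/23, -18/23).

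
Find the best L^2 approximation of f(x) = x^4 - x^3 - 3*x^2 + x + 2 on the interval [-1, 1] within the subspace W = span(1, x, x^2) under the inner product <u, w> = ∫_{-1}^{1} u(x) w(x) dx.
g(x) = -15*x^2/7 + 2*x/5 + 67/35

The best approximation g ∈ W is the orthogonal projection of f onto W. Writing g = a_0 + a_1 x + a_2 x^2, the coefficients solve the normal equations G · a = b where
  G_{ij} = <φ_i, φ_j> and b_i = <f, φ_i>, with φ_0 = 1, φ_1 = x, φ_2 = x^2.
G =
  [2, 0, 2/3]
  [0, 2/3, 0]
  [2/3, 0, 2/5],
b = (12/5, 4/15, 44/105).
Solving gives a_0 = 67/35, a_1 = 2/5, a_2 = -15/7, so
  g(x) = -15*x^2/7 + 2*x/5 + 67/35.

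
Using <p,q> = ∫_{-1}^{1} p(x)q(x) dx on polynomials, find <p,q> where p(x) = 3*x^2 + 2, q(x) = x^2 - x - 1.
<p,q> = -52/15

Expand the product: p(x)·q(x) = 3*x^4 - 3*x^3 - x^2 - 2*x - 2.
∫_{-1}^{1} of each monomial x^k gives [2/(k+1) if k even, 0 if k odd]. Integrating term-by-term (or equivalently evaluating the antiderivative F(x) = 3*x^5/5 - 3*x^4/4 - x^3/3 - x^2 - 2*x at the endpoints):
  F(1) − F(−1) = -209/60 − (-1/60) = -52/15.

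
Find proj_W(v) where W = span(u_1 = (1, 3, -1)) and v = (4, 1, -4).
proj_W(v) = (1, 3, -1)

Set up U = [u_1 | ... | u_1] ∈ R^(3×1). The projector onto W = col(U) is P = U (U^T U)^(-1) U^T.
Compute U^T U =
  [11],
and U^T v = (11).
Solve U^T U · c = U^T v for the coefficients: c = (1). The projection is proj_W(v) = U c.
Check: (v - proj_W(v)) · u_1 = 0  (should be 0).
Result: proj_W(v) = (1, 3, -1).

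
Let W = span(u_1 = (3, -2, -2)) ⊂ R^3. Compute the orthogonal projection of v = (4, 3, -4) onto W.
proj_W(v) = (42/17, -28/17, -28/17)

Set up U = [u_1 | ... | u_1] ∈ R^(3×1). The projector onto W = col(U) is P = U (U^T U)^(-1) U^T.
Compute U^T U =
  [17],
and U^T v = (14).
Solve U^T U · c = U^T v for the coefficients: c = (14/17). The projection is proj_W(v) = U c.
Check: (v - proj_W(v)) · u_1 = 0  (should be 0).
Result: proj_W(v) = (42/17, -28/17, -28/17).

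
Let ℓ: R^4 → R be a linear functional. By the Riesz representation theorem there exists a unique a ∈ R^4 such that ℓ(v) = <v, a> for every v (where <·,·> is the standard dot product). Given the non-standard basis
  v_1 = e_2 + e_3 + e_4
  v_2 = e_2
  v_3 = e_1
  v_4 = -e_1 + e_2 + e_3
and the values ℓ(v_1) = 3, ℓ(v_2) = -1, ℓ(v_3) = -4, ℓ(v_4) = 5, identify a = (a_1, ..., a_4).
a = (-4, -1, 2, 2)

Write a = (a_1, ..., a_4) in the standard basis. For each basis vector v_i, ℓ(v_i) = <v_i, a> is a linear equation in the a_j's. Collect the n equations into a matrix system V a = ℓ, where row i of V is v_i (expressed in the standard basis). Since V is invertible (lower-triangular with 1s on the diagonal, up to permutation), solve by back-substitution:
  V =
[[0, 1, 1, 1],
 [0, 1, 0, 0],
 [1, 0, 0, 0],
 [-1, 1, 1, 0]]
  V a = (3, -1, -4, 5)
Solving gives a = (-4, -1, 2, 2).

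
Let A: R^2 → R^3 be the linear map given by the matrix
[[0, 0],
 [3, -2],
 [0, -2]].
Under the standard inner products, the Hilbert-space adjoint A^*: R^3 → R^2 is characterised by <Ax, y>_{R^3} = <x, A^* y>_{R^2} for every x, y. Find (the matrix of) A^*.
A^* = A^T =
[[0, 3, 0],
 [0, -2, -2]]

For real matrices with standard dot products, the defining identity <Ax, y> = <x, A^* y> gives (Ax)^T y = x^T (A^*) y, i.e. x^T A^T y = x^T (A^*) y. Since this holds for all x, y, we must have A^* = A^T. Therefore
A^* =
[[0, 3, 0],
 [0, -2, -2]].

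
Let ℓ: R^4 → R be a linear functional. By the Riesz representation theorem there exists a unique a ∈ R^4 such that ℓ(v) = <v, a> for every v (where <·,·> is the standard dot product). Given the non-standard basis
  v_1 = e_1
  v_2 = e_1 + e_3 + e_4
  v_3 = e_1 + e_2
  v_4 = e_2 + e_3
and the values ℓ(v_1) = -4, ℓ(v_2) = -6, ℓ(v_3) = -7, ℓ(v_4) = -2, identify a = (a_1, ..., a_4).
a = (-4, -3, 1, -3)

Write a = (a_1, ..., a_4) in the standard basis. For each basis vector v_i, ℓ(v_i) = <v_i, a> is a linear equation in the a_j's. Collect the n equations into a matrix system V a = ℓ, where row i of V is v_i (expressed in the standard basis). Since V is invertible (lower-triangular with 1s on the diagonal, up to permutation), solve by back-substitution:
  V =
[[1, 0, 0, 0],
 [1, 0, 1, 1],
 [1, 1, 0, 0],
 [0, 1, 1, 0]]
  V a = (-4, -6, -7, -2)
Solving gives a = (-4, -3, 1, -3).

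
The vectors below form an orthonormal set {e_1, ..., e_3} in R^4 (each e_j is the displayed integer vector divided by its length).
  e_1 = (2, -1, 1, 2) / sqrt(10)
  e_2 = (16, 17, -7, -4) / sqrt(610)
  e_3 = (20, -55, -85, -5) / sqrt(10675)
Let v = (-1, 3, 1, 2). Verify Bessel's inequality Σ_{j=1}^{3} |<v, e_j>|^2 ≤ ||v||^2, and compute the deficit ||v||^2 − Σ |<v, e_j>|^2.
Σ |<v, e_j>|^2 = 8; ||v||^2 = 15; deficit = 7

Write each e_j = u_j / sqrt(<u_j, u_j>) where u_j is the displayed integer vector. Then <v, e_j> = <v, u_j> / sqrt(<u_j, u_j>), so |<v, e_j>|^2 = <v, u_j>^2 / <u_j, u_j>.
Coefficients: <v, e_1> = 0/sqrt(10), <v, e_2> = 20/sqrt(610), <v, e_3> = -280/sqrt(10675).
Square and sum: Σ |<v, e_j>|^2 = 8.
Compute ||v||^2 = v·v = 15.
Deficit = 15 − 8 = 7 ≥ 0, confirming Bessel's inequality. (The deficit equals ||v − Σ <v,e_j> e_j||^2, the squared distance from v to span{e_j}.)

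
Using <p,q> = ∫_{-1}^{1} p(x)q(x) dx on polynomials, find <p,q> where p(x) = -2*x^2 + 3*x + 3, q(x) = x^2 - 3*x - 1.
<p,q> = -142/15

Expand the product: p(x)·q(x) = -2*x^4 + 9*x^3 - 4*x^2 - 12*x - 3.
∫_{-1}^{1} of each monomial x^k gives [2/(k+1) if k even, 0 if k odd]. Integrating term-by-term (or equivalently evaluating the antiderivative F(x) = -2*x^5/5 + 9*x^4/4 - 4*x^3/3 - 6*x^2 - 3*x at the endpoints):
  F(1) − F(−1) = -509/60 − (59/60) = -142/15.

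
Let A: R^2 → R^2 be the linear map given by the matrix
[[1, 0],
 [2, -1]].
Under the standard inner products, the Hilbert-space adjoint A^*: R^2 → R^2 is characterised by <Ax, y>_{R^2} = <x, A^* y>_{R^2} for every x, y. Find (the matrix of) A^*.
A^* = A^T =
[[1, 2],
 [0, -1]]

For real matrices with standard dot products, the defining identity <Ax, y> = <x, A^* y> gives (Ax)^T y = x^T (A^*) y, i.e. x^T A^T y = x^T (A^*) y. Since this holds for all x, y, we must have A^* = A^T. Therefore
A^* =
[[1, 2],
 [0, -1]].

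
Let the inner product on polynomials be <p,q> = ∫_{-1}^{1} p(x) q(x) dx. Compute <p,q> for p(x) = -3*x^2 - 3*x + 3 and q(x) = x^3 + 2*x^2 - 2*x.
<p,q> = 22/5

Expand the product: p(x)·q(x) = -3*x^5 - 9*x^4 + 3*x^3 + 12*x^2 - 6*x.
∫_{-1}^{1} of each monomial x^k gives [2/(k+1) if k even, 0 if k odd]. Integrating term-by-term (or equivalently evaluating the antiderivative F(x) = -x^6/2 - 9*x^5/5 + 3*x^4/4 + 4*x^3 - 3*x^2 at the endpoints):
  F(1) − F(−1) = -11/20 − (-99/20) = 22/5.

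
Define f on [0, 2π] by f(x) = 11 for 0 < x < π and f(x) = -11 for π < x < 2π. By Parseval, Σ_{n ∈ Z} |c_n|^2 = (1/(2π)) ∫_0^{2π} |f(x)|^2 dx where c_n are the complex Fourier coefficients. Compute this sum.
Σ |c_n|^2 = 121

Parseval equates the L^2 energy of f (normalised by 1/(2π)) with the ℓ^2 sum of its Fourier coefficients: (1/(2π)) ∫_0^{2π} |f|^2 = Σ |c_n|^2.
Compute the left side: (1/(2π)) [∫_0^π 11^2 dx + ∫_π^{2π} (-11)^2 dx] = (1/(2π)) · (121π + 121π) = (121 + 121)/2 = 121.
So Σ_{n ∈ Z} |c_n|^2 = 121.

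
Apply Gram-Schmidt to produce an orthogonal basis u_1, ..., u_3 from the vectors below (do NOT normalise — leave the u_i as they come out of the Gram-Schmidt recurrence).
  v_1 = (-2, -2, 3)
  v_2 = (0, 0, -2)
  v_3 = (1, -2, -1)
Orthogonal basis:
  u_1 = (-2, -2, 3)
  u_2 = (-12/17, -12/17, -16/17)
  u_3 = (3/2, -3/2, 0)

Apply the Gram-Schmidt recurrence
  u_1 = v_1
  u_i = v_i − Σ_{j<i} ((v_i · u_j) / (u_j · u_j)) · u_j.

Step by step this gives:
  u_1 = (-2, -2, 3)
  u_2 = (-12/17, -12/17, -16/17)
  u_3 = (3/2, -3/2, 0)

Orthogonality check:
  u_2 · u_1 = 0 (should be 0)
  u_3 · u_1 = 0 (should be 0)
  u_3 · u_2 = 0 (should be 0)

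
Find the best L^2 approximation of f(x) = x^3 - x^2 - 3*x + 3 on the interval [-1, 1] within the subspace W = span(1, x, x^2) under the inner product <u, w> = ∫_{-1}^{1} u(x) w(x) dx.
g(x) = -x^2 - 12*x/5 + 3

The best approximation g ∈ W is the orthogonal projection of f onto W. Writing g = a_0 + a_1 x + a_2 x^2, the coefficients solve the normal equations G · a = b where
  G_{ij} = <φ_i, φ_j> and b_i = <f, φ_i>, with φ_0 = 1, φ_1 = x, φ_2 = x^2.
G =
  [2, 0, 2/3]
  [0, 2/3, 0]
  [2/3, 0, 2/5],
b = (16/3, -8/5, 8/5).
Solving gives a_0 = 3, a_1 = -12/5, a_2 = -1, so
  g(x) = -x^2 - 12*x/5 + 3.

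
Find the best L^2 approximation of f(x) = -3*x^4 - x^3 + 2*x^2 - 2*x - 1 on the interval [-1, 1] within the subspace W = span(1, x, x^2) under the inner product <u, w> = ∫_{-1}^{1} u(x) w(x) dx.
g(x) = -4*x^2/7 - 13*x/5 - 26/35

The best approximation g ∈ W is the orthogonal projection of f onto W. Writing g = a_0 + a_1 x + a_2 x^2, the coefficients solve the normal equations G · a = b where
  G_{ij} = <φ_i, φ_j> and b_i = <f, φ_i>, with φ_0 = 1, φ_1 = x, φ_2 = x^2.
G =
  [2, 0, 2/3]
  [0, 2/3, 0]
  [2/3, 0, 2/5],
b = (-28/15, -26/15, -76/105).
Solving gives a_0 = -26/35, a_1 = -13/5, a_2 = -4/7, so
  g(x) = -4*x^2/7 - 13*x/5 - 26/35.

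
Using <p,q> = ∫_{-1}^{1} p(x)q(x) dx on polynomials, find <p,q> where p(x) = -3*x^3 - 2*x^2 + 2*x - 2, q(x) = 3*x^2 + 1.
<p,q> = -176/15

Expand the product: p(x)·q(x) = -9*x^5 - 6*x^4 + 3*x^3 - 8*x^2 + 2*x - 2.
∫_{-1}^{1} of each monomial x^k gives [2/(k+1) if k even, 0 if k odd]. Integrating term-by-term (or equivalently evaluating the antiderivative F(x) = -3*x^6/2 - 6*x^5/5 + 3*x^4/4 - 8*x^3/3 + x^2 - 2*x at the endpoints):
  F(1) − F(−1) = -337/60 − (367/60) = -176/15.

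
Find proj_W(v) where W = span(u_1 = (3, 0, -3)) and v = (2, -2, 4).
proj_W(v) = (-1, 0, 1)

Set up U = [u_1 | ... | u_1] ∈ R^(3×1). The projector onto W = col(U) is P = U (U^T U)^(-1) U^T.
Compute U^T U =
  [18],
and U^T v = (-6).
Solve U^T U · c = U^T v for the coefficients: c = (-1/3). The projection is proj_W(v) = U c.
Check: (v - proj_W(v)) · u_1 = 0  (should be 0).
Result: proj_W(v) = (-1, 0, 1).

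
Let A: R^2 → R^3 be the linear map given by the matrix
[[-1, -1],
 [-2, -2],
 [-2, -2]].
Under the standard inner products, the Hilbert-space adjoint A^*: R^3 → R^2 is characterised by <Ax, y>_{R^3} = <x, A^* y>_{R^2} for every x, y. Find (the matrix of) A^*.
A^* = A^T =
[[-1, -2, -2],
 [-1, -2, -2]]

For real matrices with standard dot products, the defining identity <Ax, y> = <x, A^* y> gives (Ax)^T y = x^T (A^*) y, i.e. x^T A^T y = x^T (A^*) y. Since this holds for all x, y, we must have A^* = A^T. Therefore
A^* =
[[-1, -2, -2],
 [-1, -2, -2]].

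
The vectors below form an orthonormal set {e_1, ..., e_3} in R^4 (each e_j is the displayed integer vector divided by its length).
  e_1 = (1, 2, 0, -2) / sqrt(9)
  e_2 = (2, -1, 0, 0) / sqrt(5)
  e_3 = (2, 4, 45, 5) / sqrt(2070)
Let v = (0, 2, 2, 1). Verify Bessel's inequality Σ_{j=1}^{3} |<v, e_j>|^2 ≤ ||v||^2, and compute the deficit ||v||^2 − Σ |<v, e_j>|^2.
Σ |<v, e_j>|^2 = 293/46; ||v||^2 = 9; deficit = 121/46

Write each e_j = u_j / sqrt(<u_j, u_j>) where u_j is the displayed integer vector. Then <v, e_j> = <v, u_j> / sqrt(<u_j, u_j>), so |<v, e_j>|^2 = <v, u_j>^2 / <u_j, u_j>.
Coefficients: <v, e_1> = 2/sqrt(9), <v, e_2> = -2/sqrt(5), <v, e_3> = 103/sqrt(2070).
Square and sum: Σ |<v, e_j>|^2 = 293/46.
Compute ||v||^2 = v·v = 9.
Deficit = 9 − 293/46 = 121/46 ≥ 0, confirming Bessel's inequality. (The deficit equals ||v − Σ <v,e_j> e_j||^2, the squared distance from v to span{e_j}.)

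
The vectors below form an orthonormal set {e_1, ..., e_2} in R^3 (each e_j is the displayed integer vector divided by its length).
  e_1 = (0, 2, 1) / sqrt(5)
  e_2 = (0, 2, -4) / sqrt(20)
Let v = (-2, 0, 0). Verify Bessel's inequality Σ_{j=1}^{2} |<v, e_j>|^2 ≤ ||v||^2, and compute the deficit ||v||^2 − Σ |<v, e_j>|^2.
Σ |<v, e_j>|^2 = 0; ||v||^2 = 4; deficit = 4

Write each e_j = u_j / sqrt(<u_j, u_j>) where u_j is the displayed integer vector. Then <v, e_j> = <v, u_j> / sqrt(<u_j, u_j>), so |<v, e_j>|^2 = <v, u_j>^2 / <u_j, u_j>.
Coefficients: <v, e_1> = 0/sqrt(5), <v, e_2> = 0/sqrt(20).
Square and sum: Σ |<v, e_j>|^2 = 0.
Compute ||v||^2 = v·v = 4.
Deficit = 4 − 0 = 4 ≥ 0, confirming Bessel's inequality. (The deficit equals ||v − Σ <v,e_j> e_j||^2, the squared distance from v to span{e_j}.)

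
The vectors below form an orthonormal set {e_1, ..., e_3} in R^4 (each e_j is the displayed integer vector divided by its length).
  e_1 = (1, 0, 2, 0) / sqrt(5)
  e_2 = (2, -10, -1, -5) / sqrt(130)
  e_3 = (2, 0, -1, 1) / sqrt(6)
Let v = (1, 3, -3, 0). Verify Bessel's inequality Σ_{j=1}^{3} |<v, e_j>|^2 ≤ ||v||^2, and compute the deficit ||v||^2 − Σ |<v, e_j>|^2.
Σ |<v, e_j>|^2 = 545/39; ||v||^2 = 19; deficit = 196/39

Write each e_j = u_j / sqrt(<u_j, u_j>) where u_j is the displayed integer vector. Then <v, e_j> = <v, u_j> / sqrt(<u_j, u_j>), so |<v, e_j>|^2 = <v, u_j>^2 / <u_j, u_j>.
Coefficients: <v, e_1> = -5/sqrt(5), <v, e_2> = -25/sqrt(130), <v, e_3> = 5/sqrt(6).
Square and sum: Σ |<v, e_j>|^2 = 545/39.
Compute ||v||^2 = v·v = 19.
Deficit = 19 − 545/39 = 196/39 ≥ 0, confirming Bessel's inequality. (The deficit equals ||v − Σ <v,e_j> e_j||^2, the squared distance from v to span{e_j}.)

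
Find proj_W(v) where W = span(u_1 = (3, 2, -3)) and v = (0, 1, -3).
proj_W(v) = (3/2, 1, -3/2)

Set up U = [u_1 | ... | u_1] ∈ R^(3×1). The projector onto W = col(U) is P = U (U^T U)^(-1) U^T.
Compute U^T U =
  [22],
and U^T v = (11).
Solve U^T U · c = U^T v for the coefficients: c = (1/2). The projection is proj_W(v) = U c.
Check: (v - proj_W(v)) · u_1 = 0  (should be 0).
Result: proj_W(v) = (3/2, 1, -3/2).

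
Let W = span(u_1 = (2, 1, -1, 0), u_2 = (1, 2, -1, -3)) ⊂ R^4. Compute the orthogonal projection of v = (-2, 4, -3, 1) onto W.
proj_W(v) = (51/65, 57/65, -36/65, -63/65)

Set up U = [u_1 | ... | u_2] ∈ R^(4×2). The projector onto W = col(U) is P = U (U^T U)^(-1) U^T.
Compute U^T U =
  [6, 5]
  [5, 15],
and U^T v = (3, 6).
Solve U^T U · c = U^T v for the coefficients: c = (3/13, 21/65). The projection is proj_W(v) = U c.
Check: (v - proj_W(v)) · u_1 = 0  (should be 0).
Check: (v - proj_W(v)) · u_2 = 0  (should be 0).
Result: proj_W(v) = (51/65, 57/65, -36/65, -63/65).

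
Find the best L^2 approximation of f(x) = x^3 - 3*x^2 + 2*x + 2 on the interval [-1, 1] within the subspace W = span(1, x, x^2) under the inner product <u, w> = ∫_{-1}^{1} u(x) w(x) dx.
g(x) = -3*x^2 + 13*x/5 + 2

The best approximation g ∈ W is the orthogonal projection of f onto W. Writing g = a_0 + a_1 x + a_2 x^2, the coefficients solve the normal equations G · a = b where
  G_{ij} = <φ_i, φ_j> and b_i = <f, φ_i>, with φ_0 = 1, φ_1 = x, φ_2 = x^2.
G =
  [2, 0, 2/3]
  [0, 2/3, 0]
  [2/3, 0, 2/5],
b = (2, 26/15, 2/15).
Solving gives a_0 = 2, a_1 = 13/5, a_2 = -3, so
  g(x) = -3*x^2 + 13*x/5 + 2.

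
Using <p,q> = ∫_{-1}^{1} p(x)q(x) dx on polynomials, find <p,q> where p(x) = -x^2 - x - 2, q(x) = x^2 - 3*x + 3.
<p,q> = -206/15

Expand the product: p(x)·q(x) = -x^4 + 2*x^3 - 2*x^2 + 3*x - 6.
∫_{-1}^{1} of each monomial x^k gives [2/(k+1) if k even, 0 if k odd]. Integrating term-by-term (or equivalently evaluating the antiderivative F(x) = -x^5/5 + x^4/2 - 2*x^3/3 + 3*x^2/2 - 6*x at the endpoints):
  F(1) − F(−1) = -73/15 − (133/15) = -206/15.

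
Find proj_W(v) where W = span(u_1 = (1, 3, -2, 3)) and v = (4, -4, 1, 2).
proj_W(v) = (-4/23, -12/23, 8/23, -12/23)

Set up U = [u_1 | ... | u_1] ∈ R^(4×1). The projector onto W = col(U) is P = U (U^T U)^(-1) U^T.
Compute U^T U =
  [23],
and U^T v = (-4).
Solve U^T U · c = U^T v for the coefficients: c = (-4/23). The projection is proj_W(v) = U c.
Check: (v - proj_W(v)) · u_1 = 0  (should be 0).
Result: proj_W(v) = (-4/23, -12/23, 8/23, -12/23).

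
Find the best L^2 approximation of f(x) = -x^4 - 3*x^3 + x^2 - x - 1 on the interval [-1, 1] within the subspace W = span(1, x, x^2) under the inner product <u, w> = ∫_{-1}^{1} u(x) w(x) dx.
g(x) = x^2/7 - 14*x/5 - 32/35

The best approximation g ∈ W is the orthogonal projection of f onto W. Writing g = a_0 + a_1 x + a_2 x^2, the coefficients solve the normal equations G · a = b where
  G_{ij} = <φ_i, φ_j> and b_i = <f, φ_i>, with φ_0 = 1, φ_1 = x, φ_2 = x^2.
G =
  [2, 0, 2/3]
  [0, 2/3, 0]
  [2/3, 0, 2/5],
b = (-26/15, -28/15, -58/105).
Solving gives a_0 = -32/35, a_1 = -14/5, a_2 = 1/7, so
  g(x) = x^2/7 - 14*x/5 - 32/35.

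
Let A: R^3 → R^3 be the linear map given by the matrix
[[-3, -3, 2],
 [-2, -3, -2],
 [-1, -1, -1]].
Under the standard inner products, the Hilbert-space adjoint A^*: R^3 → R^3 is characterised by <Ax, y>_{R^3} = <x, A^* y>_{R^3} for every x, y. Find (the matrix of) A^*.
A^* = A^T =
[[-3, -2, -1],
 [-3, -3, -1],
 [2, -2, -1]]

For real matrices with standard dot products, the defining identity <Ax, y> = <x, A^* y> gives (Ax)^T y = x^T (A^*) y, i.e. x^T A^T y = x^T (A^*) y. Since this holds for all x, y, we must have A^* = A^T. Therefore
A^* =
[[-3, -2, -1],
 [-3, -3, -1],
 [2, -2, -1]].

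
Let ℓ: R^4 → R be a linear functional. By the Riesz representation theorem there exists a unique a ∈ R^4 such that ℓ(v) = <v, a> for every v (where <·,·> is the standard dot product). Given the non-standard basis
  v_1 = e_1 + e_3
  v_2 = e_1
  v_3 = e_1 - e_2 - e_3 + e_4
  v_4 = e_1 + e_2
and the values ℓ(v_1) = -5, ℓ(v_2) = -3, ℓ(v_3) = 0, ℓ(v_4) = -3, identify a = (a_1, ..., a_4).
a = (-3, 0, -2, 1)

Write a = (a_1, ..., a_4) in the standard basis. For each basis vector v_i, ℓ(v_i) = <v_i, a> is a linear equation in the a_j's. Collect the n equations into a matrix system V a = ℓ, where row i of V is v_i (expressed in the standard basis). Since V is invertible (lower-triangular with 1s on the diagonal, up to permutation), solve by back-substitution:
  V =
[[1, 0, 1, 0],
 [1, 0, 0, 0],
 [1, -1, -1, 1],
 [1, 1, 0, 0]]
  V a = (-5, -3, 0, -3)
Solving gives a = (-3, 0, -2, 1).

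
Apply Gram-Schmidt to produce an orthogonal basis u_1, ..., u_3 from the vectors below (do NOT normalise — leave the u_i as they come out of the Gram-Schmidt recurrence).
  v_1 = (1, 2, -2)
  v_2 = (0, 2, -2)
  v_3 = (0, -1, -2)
Orthogonal basis:
  u_1 = (1, 2, -2)
  u_2 = (-8/9, 2/9, -2/9)
  u_3 = (0, -3/2, -3/2)

Apply the Gram-Schmidt recurrence
  u_1 = v_1
  u_i = v_i − Σ_{j<i} ((v_i · u_j) / (u_j · u_j)) · u_j.

Step by step this gives:
  u_1 = (1, 2, -2)
  u_2 = (-8/9, 2/9, -2/9)
  u_3 = (0, -3/2, -3/2)

Orthogonality check:
  u_2 · u_1 = 0 (should be 0)
  u_3 · u_1 = 0 (should be 0)
  u_3 · u_2 = 0 (should be 0)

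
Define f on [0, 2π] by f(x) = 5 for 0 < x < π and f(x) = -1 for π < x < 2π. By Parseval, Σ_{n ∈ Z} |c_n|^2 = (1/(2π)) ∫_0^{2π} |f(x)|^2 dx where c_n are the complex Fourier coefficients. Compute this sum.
Σ |c_n|^2 = 13

Parseval equates the L^2 energy of f (normalised by 1/(2π)) with the ℓ^2 sum of its Fourier coefficients: (1/(2π)) ∫_0^{2π} |f|^2 = Σ |c_n|^2.
Compute the left side: (1/(2π)) [∫_0^π 5^2 dx + ∫_π^{2π} (-1)^2 dx] = (1/(2π)) · (25π + 1π) = (25 + 1)/2 = 13.
So Σ_{n ∈ Z} |c_n|^2 = 13.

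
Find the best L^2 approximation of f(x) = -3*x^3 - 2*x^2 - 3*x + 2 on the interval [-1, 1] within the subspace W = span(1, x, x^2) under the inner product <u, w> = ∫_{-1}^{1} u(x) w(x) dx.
g(x) = -2*x^2 - 24*x/5 + 2

The best approximation g ∈ W is the orthogonal projection of f onto W. Writing g = a_0 + a_1 x + a_2 x^2, the coefficients solve the normal equations G · a = b where
  G_{ij} = <φ_i, φ_j> and b_i = <f, φ_i>, with φ_0 = 1, φ_1 = x, φ_2 = x^2.
G =
  [2, 0, 2/3]
  [0, 2/3, 0]
  [2/3, 0, 2/5],
b = (8/3, -16/5, 8/15).
Solving gives a_0 = 2, a_1 = -24/5, a_2 = -2, so
  g(x) = -2*x^2 - 24*x/5 + 2.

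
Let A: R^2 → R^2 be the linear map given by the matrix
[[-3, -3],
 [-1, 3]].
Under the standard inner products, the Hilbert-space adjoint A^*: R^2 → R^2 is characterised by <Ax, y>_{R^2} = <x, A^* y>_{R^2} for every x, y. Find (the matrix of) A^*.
A^* = A^T =
[[-3, -1],
 [-3, 3]]

For real matrices with standard dot products, the defining identity <Ax, y> = <x, A^* y> gives (Ax)^T y = x^T (A^*) y, i.e. x^T A^T y = x^T (A^*) y. Since this holds for all x, y, we must have A^* = A^T. Therefore
A^* =
[[-3, -1],
 [-3, 3]].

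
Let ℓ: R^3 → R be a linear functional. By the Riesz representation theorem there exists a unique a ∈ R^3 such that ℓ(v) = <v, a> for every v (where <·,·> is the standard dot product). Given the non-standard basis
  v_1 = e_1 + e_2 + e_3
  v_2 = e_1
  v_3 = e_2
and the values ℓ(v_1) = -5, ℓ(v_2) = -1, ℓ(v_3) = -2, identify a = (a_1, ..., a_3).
a = (-1, -2, -2)

Write a = (a_1, ..., a_3) in the standard basis. For each basis vector v_i, ℓ(v_i) = <v_i, a> is a linear equation in the a_j's. Collect the n equations into a matrix system V a = ℓ, where row i of V is v_i (expressed in the standard basis). Since V is invertible (lower-triangular with 1s on the diagonal, up to permutation), solve by back-substitution:
  V =
[[1, 1, 1],
 [1, 0, 0],
 [0, 1, 0]]
  V a = (-5, -1, -2)
Solving gives a = (-1, -2, -2).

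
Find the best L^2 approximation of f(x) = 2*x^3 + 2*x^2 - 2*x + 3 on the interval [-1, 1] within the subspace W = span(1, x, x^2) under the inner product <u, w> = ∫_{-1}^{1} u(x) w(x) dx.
g(x) = 2*x^2 - 4*x/5 + 3

The best approximation g ∈ W is the orthogonal projection of f onto W. Writing g = a_0 + a_1 x + a_2 x^2, the coefficients solve the normal equations G · a = b where
  G_{ij} = <φ_i, φ_j> and b_i = <f, φ_i>, with φ_0 = 1, φ_1 = x, φ_2 = x^2.
G =
  [2, 0, 2/3]
  [0, 2/3, 0]
  [2/3, 0, 2/5],
b = (22/3, -8/15, 14/5).
Solving gives a_0 = 3, a_1 = -4/5, a_2 = 2, so
  g(x) = 2*x^2 - 4*x/5 + 3.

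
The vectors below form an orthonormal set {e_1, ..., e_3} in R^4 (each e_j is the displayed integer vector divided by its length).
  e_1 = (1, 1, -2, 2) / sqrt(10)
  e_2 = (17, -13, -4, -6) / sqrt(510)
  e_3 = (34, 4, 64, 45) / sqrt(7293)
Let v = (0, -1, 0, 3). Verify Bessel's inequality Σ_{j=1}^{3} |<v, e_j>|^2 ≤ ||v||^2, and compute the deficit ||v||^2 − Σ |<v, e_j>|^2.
Σ |<v, e_j>|^2 = 701/143; ||v||^2 = 10; deficit = 729/143

Write each e_j = u_j / sqrt(<u_j, u_j>) where u_j is the displayed integer vector. Then <v, e_j> = <v, u_j> / sqrt(<u_j, u_j>), so |<v, e_j>|^2 = <v, u_j>^2 / <u_j, u_j>.
Coefficients: <v, e_1> = 5/sqrt(10), <v, e_2> = -5/sqrt(510), <v, e_3> = 131/sqrt(7293).
Square and sum: Σ |<v, e_j>|^2 = 701/143.
Compute ||v||^2 = v·v = 10.
Deficit = 10 − 701/143 = 729/143 ≥ 0, confirming Bessel's inequality. (The deficit equals ||v − Σ <v,e_j> e_j||^2, the squared distance from v to span{e_j}.)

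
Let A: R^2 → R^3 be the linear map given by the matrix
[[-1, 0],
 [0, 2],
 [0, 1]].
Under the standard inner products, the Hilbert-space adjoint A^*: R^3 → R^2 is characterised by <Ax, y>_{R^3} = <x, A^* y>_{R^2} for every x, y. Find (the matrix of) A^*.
A^* = A^T =
[[-1, 0, 0],
 [0, 2, 1]]

For real matrices with standard dot products, the defining identity <Ax, y> = <x, A^* y> gives (Ax)^T y = x^T (A^*) y, i.e. x^T A^T y = x^T (A^*) y. Since this holds for all x, y, we must have A^* = A^T. Therefore
A^* =
[[-1, 0, 0],
 [0, 2, 1]].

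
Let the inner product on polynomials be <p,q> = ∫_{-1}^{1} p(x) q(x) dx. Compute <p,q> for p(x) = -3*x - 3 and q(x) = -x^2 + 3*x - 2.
<p,q> = 8

Expand the product: p(x)·q(x) = 3*x^3 - 6*x^2 - 3*x + 6.
∫_{-1}^{1} of each monomial x^k gives [2/(k+1) if k even, 0 if k odd]. Integrating term-by-term (or equivalently evaluating the antiderivative F(x) = 3*x^4/4 - 2*x^3 - 3*x^2/2 + 6*x at the endpoints):
  F(1) − F(−1) = 13/4 − (-19/4) = 8.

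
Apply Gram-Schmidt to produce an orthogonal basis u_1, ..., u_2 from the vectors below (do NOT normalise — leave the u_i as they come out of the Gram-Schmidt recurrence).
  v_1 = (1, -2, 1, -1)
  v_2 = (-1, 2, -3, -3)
Orthogonal basis:
  u_1 = (1, -2, 1, -1)
  u_2 = (-2/7, 4/7, -16/7, -26/7)

Apply the Gram-Schmidt recurrence
  u_1 = v_1
  u_i = v_i − Σ_{j<i} ((v_i · u_j) / (u_j · u_j)) · u_j.

Step by step this gives:
  u_1 = (1, -2, 1, -1)
  u_2 = (-2/7, 4/7, -16/7, -26/7)

Orthogonality check:
  u_2 · u_1 = 0 (should be 0)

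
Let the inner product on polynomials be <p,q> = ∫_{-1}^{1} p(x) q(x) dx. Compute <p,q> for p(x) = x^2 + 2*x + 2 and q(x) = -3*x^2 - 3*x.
<p,q> = -46/5

Expand the product: p(x)·q(x) = -3*x^4 - 9*x^3 - 12*x^2 - 6*x.
∫_{-1}^{1} of each monomial x^k gives [2/(k+1) if k even, 0 if k odd]. Integrating term-by-term (or equivalently evaluating the antiderivative F(x) = -3*x^5/5 - 9*x^4/4 - 4*x^3 - 3*x^2 at the endpoints):
  F(1) − F(−1) = -197/20 − (-13/20) = -46/5.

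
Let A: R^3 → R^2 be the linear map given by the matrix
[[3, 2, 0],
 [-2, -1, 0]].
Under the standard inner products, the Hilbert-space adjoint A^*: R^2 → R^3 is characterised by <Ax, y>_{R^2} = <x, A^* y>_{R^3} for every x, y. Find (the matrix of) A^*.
A^* = A^T =
[[3, -2],
 [2, -1],
 [0, 0]]

For real matrices with standard dot products, the defining identity <Ax, y> = <x, A^* y> gives (Ax)^T y = x^T (A^*) y, i.e. x^T A^T y = x^T (A^*) y. Since this holds for all x, y, we must have A^* = A^T. Therefore
A^* =
[[3, -2],
 [2, -1],
 [0, 0]].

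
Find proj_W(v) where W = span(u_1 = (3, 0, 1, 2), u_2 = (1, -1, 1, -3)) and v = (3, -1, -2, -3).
proj_W(v) = (129/82, -39/41, 95/82, -100/41)

Set up U = [u_1 | ... | u_2] ∈ R^(4×2). The projector onto W = col(U) is P = U (U^T U)^(-1) U^T.
Compute U^T U =
  [14, -2]
  [-2, 12],
and U^T v = (1, 11).
Solve U^T U · c = U^T v for the coefficients: c = (17/82, 39/41). The projection is proj_W(v) = U c.
Check: (v - proj_W(v)) · u_1 = 0  (should be 0).
Check: (v - proj_W(v)) · u_2 = 0  (should be 0).
Result: proj_W(v) = (129/82, -39/41, 95/82, -100/41).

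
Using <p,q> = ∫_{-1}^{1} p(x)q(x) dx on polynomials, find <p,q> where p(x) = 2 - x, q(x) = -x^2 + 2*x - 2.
<p,q> = -32/3

Expand the product: p(x)·q(x) = x^3 - 4*x^2 + 6*x - 4.
∫_{-1}^{1} of each monomial x^k gives [2/(k+1) if k even, 0 if k odd]. Integrating term-by-term (or equivalently evaluating the antiderivative F(x) = x^4/4 - 4*x^3/3 + 3*x^2 - 4*x at the endpoints):
  F(1) − F(−1) = -25/12 − (103/12) = -32/3.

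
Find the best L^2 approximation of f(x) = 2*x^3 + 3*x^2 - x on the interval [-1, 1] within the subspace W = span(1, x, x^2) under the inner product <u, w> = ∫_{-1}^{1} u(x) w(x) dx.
g(x) = 3*x^2 + x/5

The best approximation g ∈ W is the orthogonal projection of f onto W. Writing g = a_0 + a_1 x + a_2 x^2, the coefficients solve the normal equations G · a = b where
  G_{ij} = <φ_i, φ_j> and b_i = <f, φ_i>, with φ_0 = 1, φ_1 = x, φ_2 = x^2.
G =
  [2, 0, 2/3]
  [0, 2/3, 0]
  [2/3, 0, 2/5],
b = (2, 2/15, 6/5).
Solving gives a_0 = 0, a_1 = 1/5, a_2 = 3, so
  g(x) = 3*x^2 + x/5.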